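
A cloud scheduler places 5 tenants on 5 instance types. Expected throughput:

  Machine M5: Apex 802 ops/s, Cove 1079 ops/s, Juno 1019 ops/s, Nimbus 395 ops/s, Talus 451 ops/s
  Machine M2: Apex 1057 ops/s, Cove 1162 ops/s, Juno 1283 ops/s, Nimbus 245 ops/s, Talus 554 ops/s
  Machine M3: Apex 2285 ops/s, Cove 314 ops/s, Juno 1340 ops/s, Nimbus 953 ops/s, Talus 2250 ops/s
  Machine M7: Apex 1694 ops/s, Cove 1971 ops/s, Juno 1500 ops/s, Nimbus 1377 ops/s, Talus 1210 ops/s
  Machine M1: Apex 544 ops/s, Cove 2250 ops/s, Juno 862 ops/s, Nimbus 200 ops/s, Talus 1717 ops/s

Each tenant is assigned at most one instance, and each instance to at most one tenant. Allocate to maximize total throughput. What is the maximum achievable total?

This is the linear assignment problem.
Optimal: Apex→Machine M5 (802 ops/s), Cove→Machine M1 (2250 ops/s), Juno→Machine M2 (1283 ops/s), Nimbus→Machine M7 (1377 ops/s), Talus→Machine M3 (2250 ops/s) — total 802+2250+1283+1377+2250 = 7962 ops/s.
Row-greedy (each tenant in turn takes its best remaining instance) gives 6984 ops/s, worse by 978.
Next-best assignment: Apex→Machine M2, Cove→Machine M1, Juno→Machine M5, Nimbus→Machine M7, Talus→Machine M3 = 7953 ops/s.

Maximum total: 7962 ops/s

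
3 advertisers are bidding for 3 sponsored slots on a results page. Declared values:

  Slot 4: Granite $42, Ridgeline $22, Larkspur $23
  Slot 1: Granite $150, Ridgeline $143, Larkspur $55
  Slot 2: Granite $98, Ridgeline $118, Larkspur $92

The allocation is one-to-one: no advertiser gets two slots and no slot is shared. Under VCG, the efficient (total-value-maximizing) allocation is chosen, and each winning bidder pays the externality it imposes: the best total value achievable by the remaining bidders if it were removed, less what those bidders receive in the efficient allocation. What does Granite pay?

Efficient allocation: Granite→Slot 1 ($150), Ridgeline→Slot 2 ($118), Larkspur→Slot 4 ($23); total welfare W = $291.
Granite receives Slot 1 at value $150, so the others get W − 150 = $141.
Without Granite: best allocation of the remaining 2 bidders over all 3 slots is Ridgeline→Slot 1 ($143), Larkspur→Slot 2 ($92), total $235.
VCG payment = (others' best without Granite) − (others' welfare with Granite) = 235 − 141 = $94.

Granite pays $94.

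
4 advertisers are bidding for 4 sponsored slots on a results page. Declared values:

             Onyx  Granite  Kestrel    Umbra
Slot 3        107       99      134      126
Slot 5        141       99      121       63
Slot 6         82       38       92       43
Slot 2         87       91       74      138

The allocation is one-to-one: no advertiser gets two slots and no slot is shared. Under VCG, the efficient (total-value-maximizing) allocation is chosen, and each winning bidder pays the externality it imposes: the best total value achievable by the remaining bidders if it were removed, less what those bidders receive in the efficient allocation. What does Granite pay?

Granite pays $42.

Efficient allocation: Onyx→Slot 5 ($141), Granite→Slot 3 ($99), Kestrel→Slot 6 ($92), Umbra→Slot 2 ($138); total welfare W = $470.
Granite receives Slot 3 at value $99, so the others get W − 99 = $371.
Without Granite: best allocation of the remaining 3 bidders over all 4 slots is Onyx→Slot 5 ($141), Kestrel→Slot 3 ($134), Umbra→Slot 2 ($138), total $413.
VCG payment = (others' best without Granite) − (others' welfare with Granite) = 413 − 371 = $42.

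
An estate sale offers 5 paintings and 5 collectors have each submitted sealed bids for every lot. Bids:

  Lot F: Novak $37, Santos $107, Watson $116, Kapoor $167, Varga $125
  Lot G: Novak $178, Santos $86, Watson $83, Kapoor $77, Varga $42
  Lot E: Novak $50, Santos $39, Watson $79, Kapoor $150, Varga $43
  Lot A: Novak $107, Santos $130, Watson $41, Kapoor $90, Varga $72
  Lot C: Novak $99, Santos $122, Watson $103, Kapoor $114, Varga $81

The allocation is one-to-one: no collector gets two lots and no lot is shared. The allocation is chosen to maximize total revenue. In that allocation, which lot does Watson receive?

Watson receives Lot C.

Optimal: Novak→Lot G ($178), Santos→Lot A ($130), Watson→Lot C ($103), Kapoor→Lot E ($150), Varga→Lot F ($125) — total 178+130+103+150+125 = $686.
Max-entry greedy (repeatedly take the single best remaining cell) gives $621, worse by 65.
Next-best assignment: Novak→Lot G, Santos→Lot A, Watson→Lot F, Kapoor→Lot E, Varga→Lot C = $655.
Every other assignment is strictly worse.
Watson's own top lot is Lot F ($116), but forcing Watson→Lot F and reassigning the rest optimally gives only $655 — worse by 31.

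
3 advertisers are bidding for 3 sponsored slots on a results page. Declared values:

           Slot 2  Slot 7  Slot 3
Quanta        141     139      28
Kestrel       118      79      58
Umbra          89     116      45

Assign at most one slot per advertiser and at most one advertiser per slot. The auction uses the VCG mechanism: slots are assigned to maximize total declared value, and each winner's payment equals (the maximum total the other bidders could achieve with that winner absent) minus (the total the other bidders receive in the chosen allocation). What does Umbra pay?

Umbra pays $58.

Efficient allocation: Quanta→Slot 2 ($141), Kestrel→Slot 3 ($58), Umbra→Slot 7 ($116); total welfare W = $315.
Umbra receives Slot 7 at value $116, so the others get W − 116 = $199.
Without Umbra: best allocation of the remaining 2 bidders over all 3 slots is Quanta→Slot 7 ($139), Kestrel→Slot 2 ($118), total $257.
VCG payment = (others' best without Umbra) − (others' welfare with Umbra) = 257 − 199 = $58.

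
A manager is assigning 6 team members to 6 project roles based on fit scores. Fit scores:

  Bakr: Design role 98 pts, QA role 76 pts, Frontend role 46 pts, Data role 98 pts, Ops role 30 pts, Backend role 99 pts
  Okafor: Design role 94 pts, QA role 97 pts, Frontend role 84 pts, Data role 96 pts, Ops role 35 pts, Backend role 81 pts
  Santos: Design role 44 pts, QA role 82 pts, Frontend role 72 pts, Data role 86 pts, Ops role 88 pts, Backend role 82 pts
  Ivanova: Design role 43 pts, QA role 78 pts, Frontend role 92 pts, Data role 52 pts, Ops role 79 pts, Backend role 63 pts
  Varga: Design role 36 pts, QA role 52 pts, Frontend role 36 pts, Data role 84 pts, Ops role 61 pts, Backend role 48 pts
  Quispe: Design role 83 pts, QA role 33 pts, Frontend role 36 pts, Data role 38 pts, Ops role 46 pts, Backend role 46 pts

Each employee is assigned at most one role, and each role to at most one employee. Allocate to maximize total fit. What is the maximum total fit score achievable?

Max total: 543 pts

Optimal: Bakr→Backend role (99 pts), Okafor→QA role (97 pts), Santos→Ops role (88 pts), Ivanova→Frontend role (92 pts), Varga→Data role (84 pts), Quispe→Design role (83 pts) — total 99+97+88+92+84+83 = 543 pts.
Column-greedy (each role in turn goes to its best remaining employee) gives 480 pts, worse by 63.
Next-best assignment: Bakr→Backend role, Okafor→QA role, Santos→Data role, Ivanova→Frontend role, Varga→Ops role, Quispe→Design role = 518 pts.
Swapping Bakr↔Varga (Bakr→Data role 98 pts, Varga→Backend role 48 pts) loses 37.
No other one-to-one assignment exceeds 543 pts.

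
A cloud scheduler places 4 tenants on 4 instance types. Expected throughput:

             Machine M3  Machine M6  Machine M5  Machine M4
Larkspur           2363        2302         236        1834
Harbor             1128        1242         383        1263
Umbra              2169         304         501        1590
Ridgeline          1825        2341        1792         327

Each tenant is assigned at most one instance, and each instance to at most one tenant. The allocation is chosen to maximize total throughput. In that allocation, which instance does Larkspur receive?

Optimal: Larkspur→Machine M6 (2302 ops/s), Harbor→Machine M4 (1263 ops/s), Umbra→Machine M3 (2169 ops/s), Ridgeline→Machine M5 (1792 ops/s) — total 2302+1263+2169+1792 = 7526 ops/s.
Row-greedy (each tenant in turn takes its best remaining instance) gives 6468 ops/s, worse by 1058.
Next-best assignment: Larkspur→Machine M4, Harbor→Machine M6, Umbra→Machine M3, Ridgeline→Machine M5 = 7037 ops/s.
Swapping Umbra↔Larkspur (Umbra→Machine M6 304 ops/s, Larkspur→Machine M3 2363 ops/s) loses 1804.
Checked against all permutations: 7526 ops/s is optimal.
Larkspur's own top instance is Machine M3 (2363 ops/s), but forcing Larkspur→Machine M3 and reassigning the rest optimally gives only 6987 ops/s — worse by 539.

Larkspur receives Machine M6.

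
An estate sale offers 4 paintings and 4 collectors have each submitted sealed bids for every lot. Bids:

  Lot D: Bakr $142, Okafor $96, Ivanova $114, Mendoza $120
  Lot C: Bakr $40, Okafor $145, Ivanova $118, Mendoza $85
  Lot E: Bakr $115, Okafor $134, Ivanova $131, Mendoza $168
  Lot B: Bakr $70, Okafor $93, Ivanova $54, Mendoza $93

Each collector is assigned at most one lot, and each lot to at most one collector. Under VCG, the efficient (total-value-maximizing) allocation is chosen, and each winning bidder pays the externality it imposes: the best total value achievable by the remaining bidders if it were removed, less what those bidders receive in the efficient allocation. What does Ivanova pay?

Ivanova pays $52.

Efficient allocation: Bakr→Lot D ($142), Okafor→Lot B ($93), Ivanova→Lot C ($118), Mendoza→Lot E ($168); total welfare W = $521.
Ivanova receives Lot C at value $118, so the others get W − 118 = $403.
Without Ivanova: best allocation of the remaining 3 bidders over all 4 lots is Bakr→Lot D ($142), Okafor→Lot C ($145), Mendoza→Lot E ($168), total $455.
VCG payment = (others' best without Ivanova) − (others' welfare with Ivanova) = 455 − 403 = $52.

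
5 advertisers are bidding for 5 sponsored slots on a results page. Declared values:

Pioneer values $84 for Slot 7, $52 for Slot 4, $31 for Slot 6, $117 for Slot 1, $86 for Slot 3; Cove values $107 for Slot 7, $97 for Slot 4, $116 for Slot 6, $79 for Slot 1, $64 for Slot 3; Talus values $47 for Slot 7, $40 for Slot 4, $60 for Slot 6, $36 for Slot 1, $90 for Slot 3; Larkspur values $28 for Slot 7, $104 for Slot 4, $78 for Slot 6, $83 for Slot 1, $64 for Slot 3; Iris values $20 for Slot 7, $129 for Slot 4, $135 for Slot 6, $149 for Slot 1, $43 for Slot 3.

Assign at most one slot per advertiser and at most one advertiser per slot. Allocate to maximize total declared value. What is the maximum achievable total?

Maximum total: $553

This is a one-to-one assignment (maximum-weight bipartite matching).
Optimal: Pioneer→Slot 1 ($117), Cove→Slot 7 ($107), Talus→Slot 3 ($90), Larkspur→Slot 4 ($104), Iris→Slot 6 ($135) — total 117+107+90+104+135 = $553.
Column-greedy (each slot in turn goes to its best remaining advertiser) gives $521, worse by 32.
Next-best assignment: Pioneer→Slot 7, Cove→Slot 6, Talus→Slot 3, Larkspur→Slot 4, Iris→Slot 1 = $543.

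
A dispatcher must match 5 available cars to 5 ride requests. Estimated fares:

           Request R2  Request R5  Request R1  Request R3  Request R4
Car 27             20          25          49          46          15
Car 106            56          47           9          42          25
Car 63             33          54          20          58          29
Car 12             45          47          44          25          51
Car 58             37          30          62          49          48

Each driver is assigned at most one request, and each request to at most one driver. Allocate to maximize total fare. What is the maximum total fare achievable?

Maximum total: $269

Optimal: Car 27→Request R3 ($46), Car 106→Request R2 ($56), Car 63→Request R5 ($54), Car 12→Request R4 ($51), Car 58→Request R1 ($62) — total 46+56+54+51+62 = $269.
Swapping Car 12↔Car 27 (Car 12→Request R3 $25, Car 27→Request R4 $15) loses 57.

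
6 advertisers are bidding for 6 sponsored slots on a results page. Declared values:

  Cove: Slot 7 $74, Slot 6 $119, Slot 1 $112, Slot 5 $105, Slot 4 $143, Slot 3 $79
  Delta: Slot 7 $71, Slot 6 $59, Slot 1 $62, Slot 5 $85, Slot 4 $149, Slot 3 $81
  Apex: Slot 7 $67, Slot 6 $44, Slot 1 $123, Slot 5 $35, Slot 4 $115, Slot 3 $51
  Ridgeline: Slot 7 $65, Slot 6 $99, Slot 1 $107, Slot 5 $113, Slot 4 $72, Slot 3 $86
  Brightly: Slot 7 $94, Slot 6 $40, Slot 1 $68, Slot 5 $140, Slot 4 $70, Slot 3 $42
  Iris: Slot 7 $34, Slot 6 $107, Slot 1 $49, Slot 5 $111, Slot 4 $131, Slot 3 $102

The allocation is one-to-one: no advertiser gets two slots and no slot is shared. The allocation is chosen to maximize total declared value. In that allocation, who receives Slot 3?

Iris receives Slot 3.

Treat this as an assignment problem: match each advertiser to one slot.
Optimal: Cove→Slot 6 ($119), Delta→Slot 4 ($149), Apex→Slot 1 ($123), Ridgeline→Slot 5 ($113), Brightly→Slot 7 ($94), Iris→Slot 3 ($102) — total 119+149+123+113+94+102 = $700.
Row-greedy (each advertiser in turn takes its best remaining slot) gives $646, worse by 54.
Next-best assignment: Cove→Slot 6, Delta→Slot 4, Apex→Slot 1, Ridgeline→Slot 7, Brightly→Slot 5, Iris→Slot 3 = $698.
Swapping Apex↔Delta (Apex→Slot 4 $115, Delta→Slot 1 $62) loses 95.
Iris's own top slot is Slot 4 ($131), but forcing Iris→Slot 4 and reassigning the rest optimally gives only $670 — worse by 30.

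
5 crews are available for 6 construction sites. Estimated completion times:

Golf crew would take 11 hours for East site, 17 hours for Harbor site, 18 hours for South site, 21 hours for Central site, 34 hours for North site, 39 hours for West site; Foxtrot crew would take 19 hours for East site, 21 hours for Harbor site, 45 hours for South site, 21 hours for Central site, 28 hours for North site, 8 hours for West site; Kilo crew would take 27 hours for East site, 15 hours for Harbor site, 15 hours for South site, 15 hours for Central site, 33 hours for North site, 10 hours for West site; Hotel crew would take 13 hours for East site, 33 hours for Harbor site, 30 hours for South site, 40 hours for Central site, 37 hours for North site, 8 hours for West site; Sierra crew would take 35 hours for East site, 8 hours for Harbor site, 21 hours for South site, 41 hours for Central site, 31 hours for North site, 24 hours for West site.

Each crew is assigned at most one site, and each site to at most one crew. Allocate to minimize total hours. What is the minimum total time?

Min total: 62 hours

Treat this as an assignment problem: match each crew to one site.
Optimal: Golf crew→South site (18 hours), Foxtrot crew→West site (8 hours), Kilo crew→Central site (15 hours), Hotel crew→East site (13 hours), Sierra crew→Harbor site (8 hours) — total 18+8+15+13+8 = 62 hours.
Checked against all permutations: 62 hours is optimal.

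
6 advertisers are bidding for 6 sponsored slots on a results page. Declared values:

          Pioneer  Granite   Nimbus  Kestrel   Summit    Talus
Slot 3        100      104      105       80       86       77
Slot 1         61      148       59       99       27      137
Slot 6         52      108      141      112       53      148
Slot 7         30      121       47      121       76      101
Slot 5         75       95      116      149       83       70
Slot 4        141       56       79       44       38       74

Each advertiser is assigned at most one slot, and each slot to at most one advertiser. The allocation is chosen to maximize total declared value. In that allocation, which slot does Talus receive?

Talus receives Slot 1.

This is the linear assignment problem.
Optimal: Pioneer→Slot 4 ($141), Granite→Slot 7 ($121), Nimbus→Slot 6 ($141), Kestrel→Slot 5 ($149), Summit→Slot 3 ($86), Talus→Slot 1 ($137) — total 141+121+141+149+86+137 = $775.
Row-greedy (each advertiser in turn takes its best remaining slot) gives $766, worse by 9.
Swapping Pioneer↔Talus (Pioneer→Slot 1 $61, Talus→Slot 4 $74) loses 143.
Talus's own top slot is Slot 6 ($148), but forcing Talus→Slot 6 and reassigning the rest optimally gives only $767 — worse by 8.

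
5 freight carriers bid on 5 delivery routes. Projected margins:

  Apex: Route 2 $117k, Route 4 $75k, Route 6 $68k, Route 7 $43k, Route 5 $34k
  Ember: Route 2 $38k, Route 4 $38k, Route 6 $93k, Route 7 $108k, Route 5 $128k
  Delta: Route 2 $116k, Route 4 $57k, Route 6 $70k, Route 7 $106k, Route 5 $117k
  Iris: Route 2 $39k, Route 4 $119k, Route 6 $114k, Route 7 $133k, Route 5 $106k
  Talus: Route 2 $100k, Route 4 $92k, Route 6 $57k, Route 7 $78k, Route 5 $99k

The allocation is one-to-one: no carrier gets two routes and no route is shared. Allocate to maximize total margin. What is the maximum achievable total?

Optimal: Apex→Route 2 ($117k), Ember→Route 5 ($128k), Delta→Route 7 ($106k), Iris→Route 6 ($114k), Talus→Route 4 ($92k) — total 117+128+106+114+92 = $557k.
Next-best assignment: Apex→Route 2, Ember→Route 6, Delta→Route 5, Iris→Route 7, Talus→Route 4 = $552k.

Max total: $557k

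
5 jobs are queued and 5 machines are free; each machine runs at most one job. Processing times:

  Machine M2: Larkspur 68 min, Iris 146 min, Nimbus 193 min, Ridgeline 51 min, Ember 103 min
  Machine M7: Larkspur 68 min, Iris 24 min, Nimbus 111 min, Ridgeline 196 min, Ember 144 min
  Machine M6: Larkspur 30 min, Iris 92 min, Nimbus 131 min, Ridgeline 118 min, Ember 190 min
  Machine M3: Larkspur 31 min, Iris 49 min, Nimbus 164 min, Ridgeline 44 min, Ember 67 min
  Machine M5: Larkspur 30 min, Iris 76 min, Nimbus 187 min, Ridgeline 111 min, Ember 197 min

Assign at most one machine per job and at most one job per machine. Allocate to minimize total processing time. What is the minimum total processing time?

Optimal: Larkspur→Machine M5 (30 min), Iris→Machine M7 (24 min), Nimbus→Machine M6 (131 min), Ridgeline→Machine M2 (51 min), Ember→Machine M3 (67 min) — total 30+24+131+51+67 = 303 min.
Row-greedy (each job in turn takes its cheapest remaining machine) gives 466 min, worse by 163.
Next-best assignment: Larkspur→Machine M5, Iris→Machine M7, Nimbus→Machine M6, Ridgeline→Machine M3, Ember→Machine M2 = 332 min.

Min total: 303 min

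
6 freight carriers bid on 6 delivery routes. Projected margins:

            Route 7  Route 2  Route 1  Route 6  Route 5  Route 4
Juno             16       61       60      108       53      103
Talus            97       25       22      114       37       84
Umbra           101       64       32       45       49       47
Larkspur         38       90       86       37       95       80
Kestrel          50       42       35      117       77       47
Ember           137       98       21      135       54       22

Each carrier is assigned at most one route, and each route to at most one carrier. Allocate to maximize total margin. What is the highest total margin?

Max total: $581k

This is a one-to-one assignment (maximum-weight bipartite matching).
Optimal: Juno→Route 4 ($103k), Talus→Route 6 ($114k), Umbra→Route 2 ($64k), Larkspur→Route 1 ($86k), Kestrel→Route 5 ($77k), Ember→Route 7 ($137k) — total 103+114+64+86+77+137 = $581k.
Row-greedy (each carrier in turn takes its best remaining route) gives $432k, worse by 149.
Swapping Umbra↔Kestrel (Umbra→Route 5 $49k, Kestrel→Route 2 $42k) loses 50.
Checked against all permutations: $581k is optimal.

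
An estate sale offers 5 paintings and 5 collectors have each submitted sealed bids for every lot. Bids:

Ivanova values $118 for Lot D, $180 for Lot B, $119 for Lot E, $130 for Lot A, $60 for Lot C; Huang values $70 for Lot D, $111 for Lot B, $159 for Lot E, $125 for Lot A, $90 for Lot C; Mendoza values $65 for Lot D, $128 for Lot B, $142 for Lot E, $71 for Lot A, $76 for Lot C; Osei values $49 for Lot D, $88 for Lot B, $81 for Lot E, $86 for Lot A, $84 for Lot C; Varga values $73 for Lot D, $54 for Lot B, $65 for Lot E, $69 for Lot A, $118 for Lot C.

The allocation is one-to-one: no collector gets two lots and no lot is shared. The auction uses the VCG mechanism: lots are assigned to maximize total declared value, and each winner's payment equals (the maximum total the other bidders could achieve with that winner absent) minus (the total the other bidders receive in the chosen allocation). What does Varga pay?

Varga pays $35.

Efficient allocation: Ivanova→Lot B ($180), Huang→Lot A ($125), Mendoza→Lot E ($142), Osei→Lot D ($49), Varga→Lot C ($118); total welfare W = $614.
Varga receives Lot C at value $118, so the others get W − 118 = $496.
Without Varga: best allocation of the remaining 4 bidders over all 5 lots is Ivanova→Lot B ($180), Huang→Lot A ($125), Mendoza→Lot E ($142), Osei→Lot C ($84), total $531.
VCG payment = (others' best without Varga) − (others' welfare with Varga) = 531 − 496 = $35.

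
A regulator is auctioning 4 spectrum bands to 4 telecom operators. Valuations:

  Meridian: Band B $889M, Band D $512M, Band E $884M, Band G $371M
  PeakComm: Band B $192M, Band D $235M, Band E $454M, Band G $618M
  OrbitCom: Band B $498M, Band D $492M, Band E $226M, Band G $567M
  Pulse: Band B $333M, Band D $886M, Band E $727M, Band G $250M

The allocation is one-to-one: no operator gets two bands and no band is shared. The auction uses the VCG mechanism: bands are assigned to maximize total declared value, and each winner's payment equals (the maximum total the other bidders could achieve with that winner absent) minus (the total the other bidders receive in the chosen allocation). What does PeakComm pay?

Efficient allocation: Meridian→Band E ($884M), PeakComm→Band G ($618M), OrbitCom→Band B ($498M), Pulse→Band D ($886M); total welfare W = $2886M.
PeakComm receives Band G at value $618M, so the others get W − 618 = $2268M.
Without PeakComm: best allocation of the remaining 3 bidders over all 4 bands is Meridian→Band B ($889M), OrbitCom→Band G ($567M), Pulse→Band D ($886M), total $2342M.
VCG payment = (others' best without PeakComm) − (others' welfare with PeakComm) = 2342 − 2268 = $74M.

PeakComm pays $74M.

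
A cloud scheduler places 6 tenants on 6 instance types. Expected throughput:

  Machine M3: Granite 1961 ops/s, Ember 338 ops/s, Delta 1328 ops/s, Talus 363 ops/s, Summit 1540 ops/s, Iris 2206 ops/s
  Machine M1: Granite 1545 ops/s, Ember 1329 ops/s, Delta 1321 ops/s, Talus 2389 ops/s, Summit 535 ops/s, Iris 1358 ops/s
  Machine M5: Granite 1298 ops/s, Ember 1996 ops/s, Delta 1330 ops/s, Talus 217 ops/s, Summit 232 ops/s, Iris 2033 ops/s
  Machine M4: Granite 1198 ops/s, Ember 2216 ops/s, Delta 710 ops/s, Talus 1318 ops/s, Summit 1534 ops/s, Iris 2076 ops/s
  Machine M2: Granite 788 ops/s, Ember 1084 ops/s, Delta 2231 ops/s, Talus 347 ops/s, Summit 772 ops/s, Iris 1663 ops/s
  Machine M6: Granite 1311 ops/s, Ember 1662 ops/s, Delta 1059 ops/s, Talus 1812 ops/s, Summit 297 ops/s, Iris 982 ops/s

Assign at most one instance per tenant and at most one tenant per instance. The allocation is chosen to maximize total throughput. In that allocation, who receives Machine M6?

Ember receives Machine M6.

This is a one-to-one assignment (maximum-weight bipartite matching).
Optimal: Granite→Machine M3 (1961 ops/s), Ember→Machine M6 (1662 ops/s), Delta→Machine M2 (2231 ops/s), Talus→Machine M1 (2389 ops/s), Summit→Machine M4 (1534 ops/s), Iris→Machine M5 (2033 ops/s) — total 1961+1662+2231+2389+1534+2033 = 11810 ops/s.
Row-greedy (each tenant in turn takes its best remaining instance) gives 11127 ops/s, worse by 683.
Swapping Iris↔Talus (Iris→Machine M1 1358 ops/s, Talus→Machine M5 217 ops/s) loses 2847.
Checked against all permutations: 11810 ops/s is optimal.
Ember's own top instance is Machine M4 (2216 ops/s), but forcing Ember→Machine M4 and reassigning the rest optimally gives only 11720 ops/s — worse by 90.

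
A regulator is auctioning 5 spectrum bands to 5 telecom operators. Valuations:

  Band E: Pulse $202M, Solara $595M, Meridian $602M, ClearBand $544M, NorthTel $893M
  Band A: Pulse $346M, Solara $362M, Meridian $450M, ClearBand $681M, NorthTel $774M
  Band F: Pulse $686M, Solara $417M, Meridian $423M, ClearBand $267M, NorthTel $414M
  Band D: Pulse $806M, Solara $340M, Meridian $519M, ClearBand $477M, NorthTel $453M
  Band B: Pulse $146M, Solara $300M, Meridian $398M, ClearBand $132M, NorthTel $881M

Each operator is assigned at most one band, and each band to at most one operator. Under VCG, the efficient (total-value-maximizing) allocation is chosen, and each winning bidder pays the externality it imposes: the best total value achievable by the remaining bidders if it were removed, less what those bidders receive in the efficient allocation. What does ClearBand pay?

Efficient allocation: Pulse→Band D ($806M), Solara→Band F ($417M), Meridian→Band E ($602M), ClearBand→Band A ($681M), NorthTel→Band B ($881M); total welfare W = $3387M.
ClearBand receives Band A at value $681M, so the others get W − 681 = $2706M.
Without ClearBand: best allocation of the remaining 4 bidders over all 5 bands is Pulse→Band D ($806M), Solara→Band E ($595M), Meridian→Band A ($450M), NorthTel→Band B ($881M), total $2732M.
VCG payment = (others' best without ClearBand) − (others' welfare with ClearBand) = 2732 − 2706 = $26M.

ClearBand pays $26M.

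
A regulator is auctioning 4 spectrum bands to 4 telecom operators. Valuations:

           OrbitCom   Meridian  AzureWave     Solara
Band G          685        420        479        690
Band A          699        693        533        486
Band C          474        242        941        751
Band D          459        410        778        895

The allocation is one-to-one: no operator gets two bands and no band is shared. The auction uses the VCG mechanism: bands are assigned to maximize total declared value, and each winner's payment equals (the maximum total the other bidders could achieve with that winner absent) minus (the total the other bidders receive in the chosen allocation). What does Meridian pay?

Efficient allocation: OrbitCom→Band G ($685M), Meridian→Band A ($693M), AzureWave→Band C ($941M), Solara→Band D ($895M); total welfare W = $3214M.
Meridian receives Band A at value $693M, so the others get W − 693 = $2521M.
Without Meridian: best allocation of the remaining 3 bidders over all 4 bands is OrbitCom→Band A ($699M), AzureWave→Band C ($941M), Solara→Band D ($895M), total $2535M.
VCG payment = (others' best without Meridian) − (others' welfare with Meridian) = 2535 − 2521 = $14M.

Meridian pays $14M.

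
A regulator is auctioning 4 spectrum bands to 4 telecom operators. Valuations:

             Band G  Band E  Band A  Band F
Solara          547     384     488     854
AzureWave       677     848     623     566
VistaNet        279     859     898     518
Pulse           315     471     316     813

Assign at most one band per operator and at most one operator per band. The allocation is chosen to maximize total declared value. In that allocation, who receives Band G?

Optimal: Solara→Band G ($547M), AzureWave→Band E ($848M), VistaNet→Band A ($898M), Pulse→Band F ($813M) — total 547+848+898+813 = $3106M.
Column-greedy (each band in turn goes to its best remaining operator) gives $2837M, worse by 269.
Solara's own top band is Band F ($854M), but forcing Solara→Band F and reassigning the rest optimally gives only $2915M — worse by 191.

Solara receives Band G.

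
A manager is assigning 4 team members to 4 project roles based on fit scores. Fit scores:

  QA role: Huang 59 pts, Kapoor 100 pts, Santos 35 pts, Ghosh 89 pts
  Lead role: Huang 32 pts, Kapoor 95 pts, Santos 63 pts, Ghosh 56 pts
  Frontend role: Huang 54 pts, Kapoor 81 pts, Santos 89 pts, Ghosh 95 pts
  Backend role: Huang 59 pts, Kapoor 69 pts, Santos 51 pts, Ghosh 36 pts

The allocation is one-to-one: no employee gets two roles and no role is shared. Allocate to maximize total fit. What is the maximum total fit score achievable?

Maximum total: 332 pts

Optimal: Huang→Backend role (59 pts), Kapoor→Lead role (95 pts), Santos→Frontend role (89 pts), Ghosh→QA role (89 pts) — total 59+95+89+89 = 332 pts.
Column-greedy (each role in turn goes to its best remaining employee) gives 317 pts, worse by 15.
Next-best assignment: Huang→Backend role, Kapoor→QA role, Santos→Lead role, Ghosh→Frontend role = 317 pts.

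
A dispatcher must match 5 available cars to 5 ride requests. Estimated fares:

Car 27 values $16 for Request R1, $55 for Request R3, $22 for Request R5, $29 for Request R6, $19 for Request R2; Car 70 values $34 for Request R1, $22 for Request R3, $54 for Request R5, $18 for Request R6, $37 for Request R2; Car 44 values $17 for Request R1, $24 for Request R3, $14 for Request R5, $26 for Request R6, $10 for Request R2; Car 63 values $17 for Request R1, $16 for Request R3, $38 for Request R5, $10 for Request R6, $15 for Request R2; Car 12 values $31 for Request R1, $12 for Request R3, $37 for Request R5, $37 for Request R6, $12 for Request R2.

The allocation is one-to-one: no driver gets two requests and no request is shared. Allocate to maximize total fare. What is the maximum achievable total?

Maximum total: $187

Optimal: Car 27→Request R3 ($55), Car 70→Request R2 ($37), Car 44→Request R6 ($26), Car 63→Request R5 ($38), Car 12→Request R1 ($31) — total 55+37+26+38+31 = $187.
Max-entry greedy (repeatedly take the single best remaining cell) gives $178, worse by 9.
Next-best assignment: Car 27→Request R3, Car 70→Request R2, Car 44→Request R1, Car 63→Request R5, Car 12→Request R6 = $184.
No other one-to-one assignment exceeds $187.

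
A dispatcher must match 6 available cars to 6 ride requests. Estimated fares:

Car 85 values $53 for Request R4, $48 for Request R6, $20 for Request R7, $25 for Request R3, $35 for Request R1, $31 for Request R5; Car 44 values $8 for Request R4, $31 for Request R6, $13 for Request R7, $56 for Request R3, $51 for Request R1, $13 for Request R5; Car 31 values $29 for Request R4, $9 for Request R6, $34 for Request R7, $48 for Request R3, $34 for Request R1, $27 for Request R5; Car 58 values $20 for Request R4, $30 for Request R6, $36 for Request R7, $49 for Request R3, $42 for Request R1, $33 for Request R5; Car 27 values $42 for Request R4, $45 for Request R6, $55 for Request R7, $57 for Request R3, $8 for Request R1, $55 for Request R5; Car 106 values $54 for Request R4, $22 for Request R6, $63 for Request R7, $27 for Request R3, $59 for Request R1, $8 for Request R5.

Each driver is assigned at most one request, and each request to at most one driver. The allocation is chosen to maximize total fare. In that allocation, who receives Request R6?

Car 58 receives Request R6.

Optimal: Car 85→Request R4 ($53), Car 44→Request R1 ($51), Car 31→Request R3 ($48), Car 58→Request R6 ($30), Car 27→Request R5 ($55), Car 106→Request R7 ($63) — total 53+51+48+30+55+63 = $300.
Row-greedy (each driver in turn takes its best remaining request) gives $262, worse by 38.
Car 58's own top request is Request R3 ($49), but forcing Car 58→Request R3 and reassigning the rest optimally gives only $295 — worse by 5.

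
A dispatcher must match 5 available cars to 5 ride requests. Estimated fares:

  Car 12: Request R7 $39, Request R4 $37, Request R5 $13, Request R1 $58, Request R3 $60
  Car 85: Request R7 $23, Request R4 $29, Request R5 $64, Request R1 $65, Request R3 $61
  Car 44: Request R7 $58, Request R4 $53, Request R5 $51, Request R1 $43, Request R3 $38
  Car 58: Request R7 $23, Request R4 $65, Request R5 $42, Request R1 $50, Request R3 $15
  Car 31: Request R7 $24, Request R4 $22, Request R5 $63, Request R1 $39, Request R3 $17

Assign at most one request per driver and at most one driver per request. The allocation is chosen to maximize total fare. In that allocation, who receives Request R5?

Car 31 receives Request R5.

Optimal: Car 12→Request R3 ($60), Car 85→Request R1 ($65), Car 44→Request R7 ($58), Car 58→Request R4 ($65), Car 31→Request R5 ($63) — total 60+65+58+65+63 = $311.
Column-greedy (each request in turn goes to its best remaining driver) gives $262, worse by 49.
Next-best assignment: Car 12→Request R1, Car 85→Request R3, Car 44→Request R7, Car 58→Request R4, Car 31→Request R5 = $305.
Swapping Car 44↔Car 85 (Car 44→Request R1 $43, Car 85→Request R7 $23) loses 57.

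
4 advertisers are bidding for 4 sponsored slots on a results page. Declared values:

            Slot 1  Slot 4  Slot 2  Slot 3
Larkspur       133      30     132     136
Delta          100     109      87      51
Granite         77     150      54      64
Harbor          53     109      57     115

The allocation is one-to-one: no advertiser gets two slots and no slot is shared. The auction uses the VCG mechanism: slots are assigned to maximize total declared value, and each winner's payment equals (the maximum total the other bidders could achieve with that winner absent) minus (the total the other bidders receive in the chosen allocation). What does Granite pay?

Efficient allocation: Larkspur→Slot 2 ($132), Delta→Slot 1 ($100), Granite→Slot 4 ($150), Harbor→Slot 3 ($115); total welfare W = $497.
Granite receives Slot 4 at value $150, so the others get W − 150 = $347.
Without Granite: best allocation of the remaining 3 bidders over all 4 slots is Larkspur→Slot 1 ($133), Delta→Slot 4 ($109), Harbor→Slot 3 ($115), total $357.
VCG payment = (others' best without Granite) − (others' welfare with Granite) = 357 − 347 = $10.

Granite pays $10.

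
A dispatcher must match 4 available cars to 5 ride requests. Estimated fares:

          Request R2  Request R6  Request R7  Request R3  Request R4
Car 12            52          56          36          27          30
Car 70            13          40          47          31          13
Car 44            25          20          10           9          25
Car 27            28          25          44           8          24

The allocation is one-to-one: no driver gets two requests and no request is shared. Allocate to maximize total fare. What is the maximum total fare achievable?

Maximum total: $161

Optimal: Car 12→Request R2 ($52), Car 70→Request R6 ($40), Car 44→Request R4 ($25), Car 27→Request R7 ($44) — total 52+40+25+44 = $161.
Row-greedy (each driver in turn takes its best remaining request) gives $152, worse by 9.
Every other assignment is strictly worse.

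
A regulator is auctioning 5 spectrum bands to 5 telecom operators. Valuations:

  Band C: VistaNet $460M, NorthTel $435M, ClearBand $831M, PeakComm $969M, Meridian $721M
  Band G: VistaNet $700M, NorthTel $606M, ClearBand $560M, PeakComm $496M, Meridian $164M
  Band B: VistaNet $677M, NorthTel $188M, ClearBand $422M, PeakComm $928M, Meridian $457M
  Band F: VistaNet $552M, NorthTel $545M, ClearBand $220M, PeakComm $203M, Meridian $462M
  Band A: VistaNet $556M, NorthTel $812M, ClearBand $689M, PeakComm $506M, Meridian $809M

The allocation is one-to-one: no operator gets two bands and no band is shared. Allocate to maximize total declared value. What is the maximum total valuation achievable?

Maximum total: $3813M

This is a one-to-one assignment (maximum-weight bipartite matching).
Optimal: VistaNet→Band G ($700M), NorthTel→Band F ($545M), ClearBand→Band C ($831M), PeakComm→Band B ($928M), Meridian→Band A ($809M) — total 700+545+831+928+809 = $3813M.
Next-best assignment: VistaNet→Band G, NorthTel→Band A, ClearBand→Band C, PeakComm→Band B, Meridian→Band F = $3733M.
No other one-to-one assignment exceeds $3813M.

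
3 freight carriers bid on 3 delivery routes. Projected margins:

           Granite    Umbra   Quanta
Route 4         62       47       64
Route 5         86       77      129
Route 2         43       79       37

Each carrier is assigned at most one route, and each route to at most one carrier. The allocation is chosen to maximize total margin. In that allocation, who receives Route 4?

Granite receives Route 4.

Optimal: Granite→Route 4 ($62k), Umbra→Route 2 ($79k), Quanta→Route 5 ($129k) — total 62+79+129 = $270k.
Every other assignment is strictly worse.
Granite's own top route is Route 5 ($86k), but forcing Granite→Route 5 and reassigning the rest optimally gives only $229k — worse by 41.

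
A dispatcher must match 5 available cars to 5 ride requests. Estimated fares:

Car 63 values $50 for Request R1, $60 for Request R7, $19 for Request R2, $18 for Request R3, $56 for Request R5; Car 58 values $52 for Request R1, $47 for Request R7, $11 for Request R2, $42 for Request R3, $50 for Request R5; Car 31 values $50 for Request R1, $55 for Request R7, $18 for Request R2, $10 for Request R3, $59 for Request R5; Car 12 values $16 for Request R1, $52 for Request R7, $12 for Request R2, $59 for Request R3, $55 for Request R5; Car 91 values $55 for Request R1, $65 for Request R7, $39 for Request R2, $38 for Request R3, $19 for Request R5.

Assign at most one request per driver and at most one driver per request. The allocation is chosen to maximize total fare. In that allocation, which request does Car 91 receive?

Car 91 receives Request R2.

Treat this as an assignment problem: match each driver to one request.
Optimal: Car 63→Request R7 ($60), Car 58→Request R1 ($52), Car 31→Request R5 ($59), Car 12→Request R3 ($59), Car 91→Request R2 ($39) — total 60+52+59+59+39 = $269.
Column-greedy (each request in turn goes to its best remaining driver) gives $242, worse by 27.
Next-best assignment: Car 63→Request R5, Car 58→Request R1, Car 31→Request R7, Car 12→Request R3, Car 91→Request R2 = $261.
Checked against all permutations: $269 is optimal.
Car 91's own top request is Request R7 ($65), but forcing Car 91→Request R7 and reassigning the rest optimally gives only $254 — worse by 15.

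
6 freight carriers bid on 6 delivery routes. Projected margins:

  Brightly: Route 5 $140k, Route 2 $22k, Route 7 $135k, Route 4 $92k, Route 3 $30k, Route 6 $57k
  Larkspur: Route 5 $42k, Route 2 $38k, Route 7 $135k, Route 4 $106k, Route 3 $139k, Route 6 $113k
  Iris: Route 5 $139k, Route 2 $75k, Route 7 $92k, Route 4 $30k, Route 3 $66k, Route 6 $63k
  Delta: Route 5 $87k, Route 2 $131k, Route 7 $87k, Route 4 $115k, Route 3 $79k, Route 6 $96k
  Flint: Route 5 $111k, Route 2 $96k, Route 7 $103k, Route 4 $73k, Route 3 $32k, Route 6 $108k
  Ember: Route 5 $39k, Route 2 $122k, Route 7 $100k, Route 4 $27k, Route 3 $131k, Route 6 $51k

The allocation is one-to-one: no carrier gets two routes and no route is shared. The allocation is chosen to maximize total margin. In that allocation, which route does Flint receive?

Flint receives Route 6.

Optimal: Brightly→Route 7 ($135k), Larkspur→Route 3 ($139k), Iris→Route 5 ($139k), Delta→Route 4 ($115k), Flint→Route 6 ($108k), Ember→Route 2 ($122k) — total 135+139+139+115+108+122 = $758k.
Column-greedy (each route in turn goes to its best remaining carrier) gives $673k, worse by 85.
Next-best assignment: Brightly→Route 7, Larkspur→Route 4, Iris→Route 5, Delta→Route 2, Flint→Route 6, Ember→Route 3 = $750k.
Checked against all permutations: $758k is optimal.
Flint's own top route is Route 5 ($111k), but forcing Flint→Route 5 and reassigning the rest optimally gives only $685k — worse by 73.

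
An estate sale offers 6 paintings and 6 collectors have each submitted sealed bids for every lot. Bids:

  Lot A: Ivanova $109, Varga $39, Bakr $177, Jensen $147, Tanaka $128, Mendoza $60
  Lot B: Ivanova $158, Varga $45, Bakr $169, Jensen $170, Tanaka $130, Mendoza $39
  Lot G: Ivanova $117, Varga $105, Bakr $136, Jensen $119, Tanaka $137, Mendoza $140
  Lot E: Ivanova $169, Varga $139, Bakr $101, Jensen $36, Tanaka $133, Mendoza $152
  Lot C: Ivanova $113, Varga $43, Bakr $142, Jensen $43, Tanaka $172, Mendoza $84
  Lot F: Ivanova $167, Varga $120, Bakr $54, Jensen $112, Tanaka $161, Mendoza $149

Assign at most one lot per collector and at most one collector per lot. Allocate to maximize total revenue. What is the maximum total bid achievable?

Optimal: Ivanova→Lot F ($167), Varga→Lot E ($139), Bakr→Lot A ($177), Jensen→Lot B ($170), Tanaka→Lot C ($172), Mendoza→Lot G ($140) — total 167+139+177+170+172+140 = $965.
Column-greedy (each lot in turn goes to its best remaining collector) gives $948, worse by 17.
Checked against all permutations: $965 is optimal.

Max total: $965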